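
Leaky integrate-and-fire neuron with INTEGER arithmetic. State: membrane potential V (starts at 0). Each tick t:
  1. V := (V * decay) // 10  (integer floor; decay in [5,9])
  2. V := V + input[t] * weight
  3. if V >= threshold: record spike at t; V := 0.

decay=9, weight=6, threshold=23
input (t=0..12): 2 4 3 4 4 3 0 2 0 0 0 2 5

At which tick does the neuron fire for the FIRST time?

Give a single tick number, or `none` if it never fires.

Answer: 1

Derivation:
t=0: input=2 -> V=12
t=1: input=4 -> V=0 FIRE
t=2: input=3 -> V=18
t=3: input=4 -> V=0 FIRE
t=4: input=4 -> V=0 FIRE
t=5: input=3 -> V=18
t=6: input=0 -> V=16
t=7: input=2 -> V=0 FIRE
t=8: input=0 -> V=0
t=9: input=0 -> V=0
t=10: input=0 -> V=0
t=11: input=2 -> V=12
t=12: input=5 -> V=0 FIRE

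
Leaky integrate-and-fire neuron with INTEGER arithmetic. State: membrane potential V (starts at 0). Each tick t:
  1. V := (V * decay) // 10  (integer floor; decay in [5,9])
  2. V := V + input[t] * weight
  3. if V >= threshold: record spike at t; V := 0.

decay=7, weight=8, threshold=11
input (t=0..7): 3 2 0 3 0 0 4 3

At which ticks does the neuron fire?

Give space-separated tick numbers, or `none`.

t=0: input=3 -> V=0 FIRE
t=1: input=2 -> V=0 FIRE
t=2: input=0 -> V=0
t=3: input=3 -> V=0 FIRE
t=4: input=0 -> V=0
t=5: input=0 -> V=0
t=6: input=4 -> V=0 FIRE
t=7: input=3 -> V=0 FIRE

Answer: 0 1 3 6 7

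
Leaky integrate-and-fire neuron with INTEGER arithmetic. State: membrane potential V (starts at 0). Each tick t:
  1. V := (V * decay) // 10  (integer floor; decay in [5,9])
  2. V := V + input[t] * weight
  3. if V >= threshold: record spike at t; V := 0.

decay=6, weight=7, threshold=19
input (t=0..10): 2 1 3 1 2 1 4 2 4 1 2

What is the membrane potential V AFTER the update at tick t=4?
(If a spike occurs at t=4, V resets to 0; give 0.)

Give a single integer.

Answer: 18

Derivation:
t=0: input=2 -> V=14
t=1: input=1 -> V=15
t=2: input=3 -> V=0 FIRE
t=3: input=1 -> V=7
t=4: input=2 -> V=18
t=5: input=1 -> V=17
t=6: input=4 -> V=0 FIRE
t=7: input=2 -> V=14
t=8: input=4 -> V=0 FIRE
t=9: input=1 -> V=7
t=10: input=2 -> V=18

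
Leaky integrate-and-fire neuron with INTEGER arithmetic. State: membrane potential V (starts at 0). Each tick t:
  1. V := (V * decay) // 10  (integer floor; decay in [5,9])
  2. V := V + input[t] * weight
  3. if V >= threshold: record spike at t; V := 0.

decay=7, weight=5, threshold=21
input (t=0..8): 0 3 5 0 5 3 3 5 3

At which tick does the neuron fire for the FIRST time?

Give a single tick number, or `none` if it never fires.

Answer: 2

Derivation:
t=0: input=0 -> V=0
t=1: input=3 -> V=15
t=2: input=5 -> V=0 FIRE
t=3: input=0 -> V=0
t=4: input=5 -> V=0 FIRE
t=5: input=3 -> V=15
t=6: input=3 -> V=0 FIRE
t=7: input=5 -> V=0 FIRE
t=8: input=3 -> V=15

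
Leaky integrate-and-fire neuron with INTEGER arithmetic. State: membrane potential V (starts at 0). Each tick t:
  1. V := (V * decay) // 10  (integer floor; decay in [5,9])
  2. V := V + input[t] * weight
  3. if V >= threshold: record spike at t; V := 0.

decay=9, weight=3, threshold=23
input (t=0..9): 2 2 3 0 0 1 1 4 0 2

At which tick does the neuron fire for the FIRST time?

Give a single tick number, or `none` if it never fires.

t=0: input=2 -> V=6
t=1: input=2 -> V=11
t=2: input=3 -> V=18
t=3: input=0 -> V=16
t=4: input=0 -> V=14
t=5: input=1 -> V=15
t=6: input=1 -> V=16
t=7: input=4 -> V=0 FIRE
t=8: input=0 -> V=0
t=9: input=2 -> V=6

Answer: 7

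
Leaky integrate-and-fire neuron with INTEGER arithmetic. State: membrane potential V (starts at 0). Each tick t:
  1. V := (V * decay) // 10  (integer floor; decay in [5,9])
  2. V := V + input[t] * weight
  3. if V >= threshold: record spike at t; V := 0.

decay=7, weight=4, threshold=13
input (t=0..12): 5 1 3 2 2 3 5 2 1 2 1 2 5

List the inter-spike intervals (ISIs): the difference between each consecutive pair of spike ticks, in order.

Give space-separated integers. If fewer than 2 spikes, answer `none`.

t=0: input=5 -> V=0 FIRE
t=1: input=1 -> V=4
t=2: input=3 -> V=0 FIRE
t=3: input=2 -> V=8
t=4: input=2 -> V=0 FIRE
t=5: input=3 -> V=12
t=6: input=5 -> V=0 FIRE
t=7: input=2 -> V=8
t=8: input=1 -> V=9
t=9: input=2 -> V=0 FIRE
t=10: input=1 -> V=4
t=11: input=2 -> V=10
t=12: input=5 -> V=0 FIRE

Answer: 2 2 2 3 3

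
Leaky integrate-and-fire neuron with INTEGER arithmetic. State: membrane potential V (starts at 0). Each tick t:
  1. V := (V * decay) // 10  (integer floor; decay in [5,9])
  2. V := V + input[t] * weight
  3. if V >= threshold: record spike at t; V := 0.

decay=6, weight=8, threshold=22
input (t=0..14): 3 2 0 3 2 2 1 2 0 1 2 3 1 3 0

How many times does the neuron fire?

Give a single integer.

Answer: 6

Derivation:
t=0: input=3 -> V=0 FIRE
t=1: input=2 -> V=16
t=2: input=0 -> V=9
t=3: input=3 -> V=0 FIRE
t=4: input=2 -> V=16
t=5: input=2 -> V=0 FIRE
t=6: input=1 -> V=8
t=7: input=2 -> V=20
t=8: input=0 -> V=12
t=9: input=1 -> V=15
t=10: input=2 -> V=0 FIRE
t=11: input=3 -> V=0 FIRE
t=12: input=1 -> V=8
t=13: input=3 -> V=0 FIRE
t=14: input=0 -> V=0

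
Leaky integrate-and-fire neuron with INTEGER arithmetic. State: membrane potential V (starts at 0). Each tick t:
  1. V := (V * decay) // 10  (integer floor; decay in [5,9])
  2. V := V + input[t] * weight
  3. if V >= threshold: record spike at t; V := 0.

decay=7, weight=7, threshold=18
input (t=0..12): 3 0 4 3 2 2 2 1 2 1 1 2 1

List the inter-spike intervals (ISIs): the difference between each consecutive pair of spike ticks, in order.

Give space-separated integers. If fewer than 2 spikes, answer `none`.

t=0: input=3 -> V=0 FIRE
t=1: input=0 -> V=0
t=2: input=4 -> V=0 FIRE
t=3: input=3 -> V=0 FIRE
t=4: input=2 -> V=14
t=5: input=2 -> V=0 FIRE
t=6: input=2 -> V=14
t=7: input=1 -> V=16
t=8: input=2 -> V=0 FIRE
t=9: input=1 -> V=7
t=10: input=1 -> V=11
t=11: input=2 -> V=0 FIRE
t=12: input=1 -> V=7

Answer: 2 1 2 3 3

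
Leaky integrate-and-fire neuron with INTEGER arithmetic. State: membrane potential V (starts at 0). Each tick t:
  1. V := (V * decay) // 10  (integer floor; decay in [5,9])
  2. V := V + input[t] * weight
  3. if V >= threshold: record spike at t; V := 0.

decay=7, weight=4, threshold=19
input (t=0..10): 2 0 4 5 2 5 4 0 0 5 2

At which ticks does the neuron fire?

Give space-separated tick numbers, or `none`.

Answer: 2 3 5 9

Derivation:
t=0: input=2 -> V=8
t=1: input=0 -> V=5
t=2: input=4 -> V=0 FIRE
t=3: input=5 -> V=0 FIRE
t=4: input=2 -> V=8
t=5: input=5 -> V=0 FIRE
t=6: input=4 -> V=16
t=7: input=0 -> V=11
t=8: input=0 -> V=7
t=9: input=5 -> V=0 FIRE
t=10: input=2 -> V=8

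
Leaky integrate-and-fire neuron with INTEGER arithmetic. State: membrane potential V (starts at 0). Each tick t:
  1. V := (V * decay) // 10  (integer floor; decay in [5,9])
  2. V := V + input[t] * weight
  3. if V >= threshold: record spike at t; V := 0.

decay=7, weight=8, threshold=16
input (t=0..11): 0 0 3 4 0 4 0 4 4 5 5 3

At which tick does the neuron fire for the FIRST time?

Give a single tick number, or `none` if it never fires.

Answer: 2

Derivation:
t=0: input=0 -> V=0
t=1: input=0 -> V=0
t=2: input=3 -> V=0 FIRE
t=3: input=4 -> V=0 FIRE
t=4: input=0 -> V=0
t=5: input=4 -> V=0 FIRE
t=6: input=0 -> V=0
t=7: input=4 -> V=0 FIRE
t=8: input=4 -> V=0 FIRE
t=9: input=5 -> V=0 FIRE
t=10: input=5 -> V=0 FIRE
t=11: input=3 -> V=0 FIRE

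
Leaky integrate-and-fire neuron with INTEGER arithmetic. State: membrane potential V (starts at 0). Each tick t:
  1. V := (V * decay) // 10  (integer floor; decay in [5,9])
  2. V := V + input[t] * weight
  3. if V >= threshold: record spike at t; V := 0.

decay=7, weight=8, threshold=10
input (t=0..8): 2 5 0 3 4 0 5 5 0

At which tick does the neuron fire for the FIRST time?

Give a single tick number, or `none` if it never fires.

t=0: input=2 -> V=0 FIRE
t=1: input=5 -> V=0 FIRE
t=2: input=0 -> V=0
t=3: input=3 -> V=0 FIRE
t=4: input=4 -> V=0 FIRE
t=5: input=0 -> V=0
t=6: input=5 -> V=0 FIRE
t=7: input=5 -> V=0 FIRE
t=8: input=0 -> V=0

Answer: 0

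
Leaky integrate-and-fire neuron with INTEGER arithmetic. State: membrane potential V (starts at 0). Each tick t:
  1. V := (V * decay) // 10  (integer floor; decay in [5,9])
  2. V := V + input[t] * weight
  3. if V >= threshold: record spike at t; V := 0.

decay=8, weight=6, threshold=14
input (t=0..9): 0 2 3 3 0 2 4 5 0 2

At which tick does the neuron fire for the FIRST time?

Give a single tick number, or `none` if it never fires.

Answer: 2

Derivation:
t=0: input=0 -> V=0
t=1: input=2 -> V=12
t=2: input=3 -> V=0 FIRE
t=3: input=3 -> V=0 FIRE
t=4: input=0 -> V=0
t=5: input=2 -> V=12
t=6: input=4 -> V=0 FIRE
t=7: input=5 -> V=0 FIRE
t=8: input=0 -> V=0
t=9: input=2 -> V=12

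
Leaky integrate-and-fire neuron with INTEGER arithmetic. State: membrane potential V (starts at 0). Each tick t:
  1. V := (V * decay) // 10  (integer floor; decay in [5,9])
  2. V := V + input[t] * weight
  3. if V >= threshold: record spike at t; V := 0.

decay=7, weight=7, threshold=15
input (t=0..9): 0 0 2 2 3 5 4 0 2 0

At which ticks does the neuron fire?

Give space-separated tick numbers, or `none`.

Answer: 3 4 5 6

Derivation:
t=0: input=0 -> V=0
t=1: input=0 -> V=0
t=2: input=2 -> V=14
t=3: input=2 -> V=0 FIRE
t=4: input=3 -> V=0 FIRE
t=5: input=5 -> V=0 FIRE
t=6: input=4 -> V=0 FIRE
t=7: input=0 -> V=0
t=8: input=2 -> V=14
t=9: input=0 -> V=9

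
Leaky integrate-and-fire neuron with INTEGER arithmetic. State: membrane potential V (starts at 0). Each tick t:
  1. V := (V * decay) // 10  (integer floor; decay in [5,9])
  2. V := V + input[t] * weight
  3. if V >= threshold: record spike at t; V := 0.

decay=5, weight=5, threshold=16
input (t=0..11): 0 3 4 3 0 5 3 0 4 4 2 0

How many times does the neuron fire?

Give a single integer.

t=0: input=0 -> V=0
t=1: input=3 -> V=15
t=2: input=4 -> V=0 FIRE
t=3: input=3 -> V=15
t=4: input=0 -> V=7
t=5: input=5 -> V=0 FIRE
t=6: input=3 -> V=15
t=7: input=0 -> V=7
t=8: input=4 -> V=0 FIRE
t=9: input=4 -> V=0 FIRE
t=10: input=2 -> V=10
t=11: input=0 -> V=5

Answer: 4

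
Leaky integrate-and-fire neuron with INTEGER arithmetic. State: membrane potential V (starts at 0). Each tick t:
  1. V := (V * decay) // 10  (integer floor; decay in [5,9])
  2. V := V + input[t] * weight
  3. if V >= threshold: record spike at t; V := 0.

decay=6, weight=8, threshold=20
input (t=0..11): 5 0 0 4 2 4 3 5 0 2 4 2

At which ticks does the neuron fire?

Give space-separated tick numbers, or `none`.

t=0: input=5 -> V=0 FIRE
t=1: input=0 -> V=0
t=2: input=0 -> V=0
t=3: input=4 -> V=0 FIRE
t=4: input=2 -> V=16
t=5: input=4 -> V=0 FIRE
t=6: input=3 -> V=0 FIRE
t=7: input=5 -> V=0 FIRE
t=8: input=0 -> V=0
t=9: input=2 -> V=16
t=10: input=4 -> V=0 FIRE
t=11: input=2 -> V=16

Answer: 0 3 5 6 7 10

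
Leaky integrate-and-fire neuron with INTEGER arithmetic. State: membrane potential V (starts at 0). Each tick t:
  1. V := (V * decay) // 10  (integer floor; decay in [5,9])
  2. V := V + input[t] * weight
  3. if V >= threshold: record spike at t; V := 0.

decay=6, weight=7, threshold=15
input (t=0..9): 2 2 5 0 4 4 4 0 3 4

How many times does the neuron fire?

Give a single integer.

Answer: 7

Derivation:
t=0: input=2 -> V=14
t=1: input=2 -> V=0 FIRE
t=2: input=5 -> V=0 FIRE
t=3: input=0 -> V=0
t=4: input=4 -> V=0 FIRE
t=5: input=4 -> V=0 FIRE
t=6: input=4 -> V=0 FIRE
t=7: input=0 -> V=0
t=8: input=3 -> V=0 FIRE
t=9: input=4 -> V=0 FIRE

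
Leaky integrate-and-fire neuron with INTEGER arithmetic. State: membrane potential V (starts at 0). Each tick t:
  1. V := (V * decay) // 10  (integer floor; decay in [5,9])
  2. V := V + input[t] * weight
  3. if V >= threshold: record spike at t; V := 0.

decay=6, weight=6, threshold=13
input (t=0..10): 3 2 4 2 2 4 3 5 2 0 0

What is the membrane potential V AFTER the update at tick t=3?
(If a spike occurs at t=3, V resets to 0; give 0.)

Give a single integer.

Answer: 12

Derivation:
t=0: input=3 -> V=0 FIRE
t=1: input=2 -> V=12
t=2: input=4 -> V=0 FIRE
t=3: input=2 -> V=12
t=4: input=2 -> V=0 FIRE
t=5: input=4 -> V=0 FIRE
t=6: input=3 -> V=0 FIRE
t=7: input=5 -> V=0 FIRE
t=8: input=2 -> V=12
t=9: input=0 -> V=7
t=10: input=0 -> V=4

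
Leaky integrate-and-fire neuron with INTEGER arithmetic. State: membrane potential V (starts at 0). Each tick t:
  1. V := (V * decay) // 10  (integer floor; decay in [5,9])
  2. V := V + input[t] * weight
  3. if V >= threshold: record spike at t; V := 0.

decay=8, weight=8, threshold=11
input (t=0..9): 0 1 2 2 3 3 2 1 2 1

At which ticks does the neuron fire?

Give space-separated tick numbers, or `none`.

t=0: input=0 -> V=0
t=1: input=1 -> V=8
t=2: input=2 -> V=0 FIRE
t=3: input=2 -> V=0 FIRE
t=4: input=3 -> V=0 FIRE
t=5: input=3 -> V=0 FIRE
t=6: input=2 -> V=0 FIRE
t=7: input=1 -> V=8
t=8: input=2 -> V=0 FIRE
t=9: input=1 -> V=8

Answer: 2 3 4 5 6 8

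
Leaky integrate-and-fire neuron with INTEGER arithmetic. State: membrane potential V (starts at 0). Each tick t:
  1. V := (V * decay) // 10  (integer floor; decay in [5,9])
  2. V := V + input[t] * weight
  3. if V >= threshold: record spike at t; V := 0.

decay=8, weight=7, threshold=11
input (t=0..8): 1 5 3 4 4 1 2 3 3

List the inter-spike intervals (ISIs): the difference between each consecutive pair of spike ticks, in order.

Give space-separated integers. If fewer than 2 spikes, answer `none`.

t=0: input=1 -> V=7
t=1: input=5 -> V=0 FIRE
t=2: input=3 -> V=0 FIRE
t=3: input=4 -> V=0 FIRE
t=4: input=4 -> V=0 FIRE
t=5: input=1 -> V=7
t=6: input=2 -> V=0 FIRE
t=7: input=3 -> V=0 FIRE
t=8: input=3 -> V=0 FIRE

Answer: 1 1 1 2 1 1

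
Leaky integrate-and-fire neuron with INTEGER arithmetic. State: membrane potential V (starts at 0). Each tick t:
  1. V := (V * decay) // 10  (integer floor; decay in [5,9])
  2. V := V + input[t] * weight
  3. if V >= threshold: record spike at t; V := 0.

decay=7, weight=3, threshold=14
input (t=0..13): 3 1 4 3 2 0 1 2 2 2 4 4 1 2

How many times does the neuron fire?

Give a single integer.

Answer: 3

Derivation:
t=0: input=3 -> V=9
t=1: input=1 -> V=9
t=2: input=4 -> V=0 FIRE
t=3: input=3 -> V=9
t=4: input=2 -> V=12
t=5: input=0 -> V=8
t=6: input=1 -> V=8
t=7: input=2 -> V=11
t=8: input=2 -> V=13
t=9: input=2 -> V=0 FIRE
t=10: input=4 -> V=12
t=11: input=4 -> V=0 FIRE
t=12: input=1 -> V=3
t=13: input=2 -> V=8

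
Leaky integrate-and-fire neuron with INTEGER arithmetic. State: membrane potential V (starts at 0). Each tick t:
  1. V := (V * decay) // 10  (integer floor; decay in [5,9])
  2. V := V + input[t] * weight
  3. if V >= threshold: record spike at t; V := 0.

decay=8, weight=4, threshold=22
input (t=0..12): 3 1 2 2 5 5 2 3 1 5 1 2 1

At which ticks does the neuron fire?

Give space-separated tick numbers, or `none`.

Answer: 3 5 9

Derivation:
t=0: input=3 -> V=12
t=1: input=1 -> V=13
t=2: input=2 -> V=18
t=3: input=2 -> V=0 FIRE
t=4: input=5 -> V=20
t=5: input=5 -> V=0 FIRE
t=6: input=2 -> V=8
t=7: input=3 -> V=18
t=8: input=1 -> V=18
t=9: input=5 -> V=0 FIRE
t=10: input=1 -> V=4
t=11: input=2 -> V=11
t=12: input=1 -> V=12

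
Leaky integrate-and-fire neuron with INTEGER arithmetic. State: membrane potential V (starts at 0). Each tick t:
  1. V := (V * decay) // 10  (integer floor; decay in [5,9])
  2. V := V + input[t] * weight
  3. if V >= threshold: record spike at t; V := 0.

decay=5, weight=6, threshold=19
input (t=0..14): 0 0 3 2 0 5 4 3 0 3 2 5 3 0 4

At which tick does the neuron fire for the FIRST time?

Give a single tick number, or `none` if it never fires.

t=0: input=0 -> V=0
t=1: input=0 -> V=0
t=2: input=3 -> V=18
t=3: input=2 -> V=0 FIRE
t=4: input=0 -> V=0
t=5: input=5 -> V=0 FIRE
t=6: input=4 -> V=0 FIRE
t=7: input=3 -> V=18
t=8: input=0 -> V=9
t=9: input=3 -> V=0 FIRE
t=10: input=2 -> V=12
t=11: input=5 -> V=0 FIRE
t=12: input=3 -> V=18
t=13: input=0 -> V=9
t=14: input=4 -> V=0 FIRE

Answer: 3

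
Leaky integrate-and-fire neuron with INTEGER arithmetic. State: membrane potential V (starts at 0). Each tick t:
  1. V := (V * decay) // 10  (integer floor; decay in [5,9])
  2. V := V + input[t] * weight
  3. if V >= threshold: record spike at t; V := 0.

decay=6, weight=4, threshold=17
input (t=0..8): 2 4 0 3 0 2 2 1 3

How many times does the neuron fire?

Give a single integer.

Answer: 2

Derivation:
t=0: input=2 -> V=8
t=1: input=4 -> V=0 FIRE
t=2: input=0 -> V=0
t=3: input=3 -> V=12
t=4: input=0 -> V=7
t=5: input=2 -> V=12
t=6: input=2 -> V=15
t=7: input=1 -> V=13
t=8: input=3 -> V=0 FIRE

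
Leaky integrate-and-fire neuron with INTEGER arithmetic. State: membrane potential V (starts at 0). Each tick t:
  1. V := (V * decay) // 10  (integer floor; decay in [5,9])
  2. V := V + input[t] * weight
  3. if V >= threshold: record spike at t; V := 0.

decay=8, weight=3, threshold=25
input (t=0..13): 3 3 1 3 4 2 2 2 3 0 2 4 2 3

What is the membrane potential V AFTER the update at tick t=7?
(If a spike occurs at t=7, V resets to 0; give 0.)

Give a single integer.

t=0: input=3 -> V=9
t=1: input=3 -> V=16
t=2: input=1 -> V=15
t=3: input=3 -> V=21
t=4: input=4 -> V=0 FIRE
t=5: input=2 -> V=6
t=6: input=2 -> V=10
t=7: input=2 -> V=14
t=8: input=3 -> V=20
t=9: input=0 -> V=16
t=10: input=2 -> V=18
t=11: input=4 -> V=0 FIRE
t=12: input=2 -> V=6
t=13: input=3 -> V=13

Answer: 14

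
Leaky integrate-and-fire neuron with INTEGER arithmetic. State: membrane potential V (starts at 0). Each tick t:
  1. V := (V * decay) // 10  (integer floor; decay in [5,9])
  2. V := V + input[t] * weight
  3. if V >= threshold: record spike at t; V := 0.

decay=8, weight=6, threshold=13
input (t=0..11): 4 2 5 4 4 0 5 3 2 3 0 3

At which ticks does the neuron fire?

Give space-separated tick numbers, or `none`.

Answer: 0 2 3 4 6 7 9 11

Derivation:
t=0: input=4 -> V=0 FIRE
t=1: input=2 -> V=12
t=2: input=5 -> V=0 FIRE
t=3: input=4 -> V=0 FIRE
t=4: input=4 -> V=0 FIRE
t=5: input=0 -> V=0
t=6: input=5 -> V=0 FIRE
t=7: input=3 -> V=0 FIRE
t=8: input=2 -> V=12
t=9: input=3 -> V=0 FIRE
t=10: input=0 -> V=0
t=11: input=3 -> V=0 FIRE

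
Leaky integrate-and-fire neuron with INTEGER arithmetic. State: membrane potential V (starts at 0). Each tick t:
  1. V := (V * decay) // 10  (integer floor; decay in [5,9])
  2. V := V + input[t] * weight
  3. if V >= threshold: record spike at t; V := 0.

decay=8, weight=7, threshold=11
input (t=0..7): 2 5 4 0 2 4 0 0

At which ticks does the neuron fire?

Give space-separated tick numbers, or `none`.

t=0: input=2 -> V=0 FIRE
t=1: input=5 -> V=0 FIRE
t=2: input=4 -> V=0 FIRE
t=3: input=0 -> V=0
t=4: input=2 -> V=0 FIRE
t=5: input=4 -> V=0 FIRE
t=6: input=0 -> V=0
t=7: input=0 -> V=0

Answer: 0 1 2 4 5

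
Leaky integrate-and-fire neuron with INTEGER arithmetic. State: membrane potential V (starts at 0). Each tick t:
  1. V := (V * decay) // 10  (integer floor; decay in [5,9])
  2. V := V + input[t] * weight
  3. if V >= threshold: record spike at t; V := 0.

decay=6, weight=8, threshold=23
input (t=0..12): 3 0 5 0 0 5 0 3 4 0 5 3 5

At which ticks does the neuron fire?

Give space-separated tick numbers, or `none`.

Answer: 0 2 5 7 8 10 11 12

Derivation:
t=0: input=3 -> V=0 FIRE
t=1: input=0 -> V=0
t=2: input=5 -> V=0 FIRE
t=3: input=0 -> V=0
t=4: input=0 -> V=0
t=5: input=5 -> V=0 FIRE
t=6: input=0 -> V=0
t=7: input=3 -> V=0 FIRE
t=8: input=4 -> V=0 FIRE
t=9: input=0 -> V=0
t=10: input=5 -> V=0 FIRE
t=11: input=3 -> V=0 FIRE
t=12: input=5 -> V=0 FIRE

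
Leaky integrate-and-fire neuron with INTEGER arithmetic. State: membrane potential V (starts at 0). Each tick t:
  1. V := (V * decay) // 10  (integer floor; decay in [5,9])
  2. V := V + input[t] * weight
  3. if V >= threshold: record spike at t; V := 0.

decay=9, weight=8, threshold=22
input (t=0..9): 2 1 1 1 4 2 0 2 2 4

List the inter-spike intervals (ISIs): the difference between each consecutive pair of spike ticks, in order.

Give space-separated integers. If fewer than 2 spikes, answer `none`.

Answer: 3 3 2

Derivation:
t=0: input=2 -> V=16
t=1: input=1 -> V=0 FIRE
t=2: input=1 -> V=8
t=3: input=1 -> V=15
t=4: input=4 -> V=0 FIRE
t=5: input=2 -> V=16
t=6: input=0 -> V=14
t=7: input=2 -> V=0 FIRE
t=8: input=2 -> V=16
t=9: input=4 -> V=0 FIRE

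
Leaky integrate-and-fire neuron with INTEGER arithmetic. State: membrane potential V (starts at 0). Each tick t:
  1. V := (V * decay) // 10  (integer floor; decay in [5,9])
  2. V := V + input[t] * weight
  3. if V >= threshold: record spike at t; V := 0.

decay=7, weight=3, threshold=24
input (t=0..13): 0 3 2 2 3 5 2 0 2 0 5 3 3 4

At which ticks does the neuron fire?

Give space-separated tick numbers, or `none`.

Answer: 5 13

Derivation:
t=0: input=0 -> V=0
t=1: input=3 -> V=9
t=2: input=2 -> V=12
t=3: input=2 -> V=14
t=4: input=3 -> V=18
t=5: input=5 -> V=0 FIRE
t=6: input=2 -> V=6
t=7: input=0 -> V=4
t=8: input=2 -> V=8
t=9: input=0 -> V=5
t=10: input=5 -> V=18
t=11: input=3 -> V=21
t=12: input=3 -> V=23
t=13: input=4 -> V=0 FIRE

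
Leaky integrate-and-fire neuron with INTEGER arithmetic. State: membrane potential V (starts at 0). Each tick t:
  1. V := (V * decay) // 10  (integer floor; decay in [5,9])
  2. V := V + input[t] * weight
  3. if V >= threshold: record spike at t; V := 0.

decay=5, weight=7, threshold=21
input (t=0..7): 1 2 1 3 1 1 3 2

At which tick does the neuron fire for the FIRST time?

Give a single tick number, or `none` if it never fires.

Answer: 3

Derivation:
t=0: input=1 -> V=7
t=1: input=2 -> V=17
t=2: input=1 -> V=15
t=3: input=3 -> V=0 FIRE
t=4: input=1 -> V=7
t=5: input=1 -> V=10
t=6: input=3 -> V=0 FIRE
t=7: input=2 -> V=14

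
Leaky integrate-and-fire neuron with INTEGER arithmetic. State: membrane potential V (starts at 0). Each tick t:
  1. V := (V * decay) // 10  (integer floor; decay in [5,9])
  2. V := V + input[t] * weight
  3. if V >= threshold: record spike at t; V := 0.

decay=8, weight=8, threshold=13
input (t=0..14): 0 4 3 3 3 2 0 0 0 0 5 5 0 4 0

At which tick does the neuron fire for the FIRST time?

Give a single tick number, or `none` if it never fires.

t=0: input=0 -> V=0
t=1: input=4 -> V=0 FIRE
t=2: input=3 -> V=0 FIRE
t=3: input=3 -> V=0 FIRE
t=4: input=3 -> V=0 FIRE
t=5: input=2 -> V=0 FIRE
t=6: input=0 -> V=0
t=7: input=0 -> V=0
t=8: input=0 -> V=0
t=9: input=0 -> V=0
t=10: input=5 -> V=0 FIRE
t=11: input=5 -> V=0 FIRE
t=12: input=0 -> V=0
t=13: input=4 -> V=0 FIRE
t=14: input=0 -> V=0

Answer: 1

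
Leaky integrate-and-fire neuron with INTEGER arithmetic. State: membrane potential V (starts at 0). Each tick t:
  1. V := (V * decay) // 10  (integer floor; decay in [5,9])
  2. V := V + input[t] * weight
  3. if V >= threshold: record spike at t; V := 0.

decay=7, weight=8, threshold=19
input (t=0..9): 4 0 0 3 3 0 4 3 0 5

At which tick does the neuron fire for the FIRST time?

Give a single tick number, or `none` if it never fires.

Answer: 0

Derivation:
t=0: input=4 -> V=0 FIRE
t=1: input=0 -> V=0
t=2: input=0 -> V=0
t=3: input=3 -> V=0 FIRE
t=4: input=3 -> V=0 FIRE
t=5: input=0 -> V=0
t=6: input=4 -> V=0 FIRE
t=7: input=3 -> V=0 FIRE
t=8: input=0 -> V=0
t=9: input=5 -> V=0 FIRE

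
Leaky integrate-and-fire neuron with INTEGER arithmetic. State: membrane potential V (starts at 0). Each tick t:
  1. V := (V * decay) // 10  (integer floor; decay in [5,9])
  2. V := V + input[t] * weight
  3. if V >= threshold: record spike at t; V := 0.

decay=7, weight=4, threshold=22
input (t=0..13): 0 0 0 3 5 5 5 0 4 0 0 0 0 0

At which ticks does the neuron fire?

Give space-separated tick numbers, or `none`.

t=0: input=0 -> V=0
t=1: input=0 -> V=0
t=2: input=0 -> V=0
t=3: input=3 -> V=12
t=4: input=5 -> V=0 FIRE
t=5: input=5 -> V=20
t=6: input=5 -> V=0 FIRE
t=7: input=0 -> V=0
t=8: input=4 -> V=16
t=9: input=0 -> V=11
t=10: input=0 -> V=7
t=11: input=0 -> V=4
t=12: input=0 -> V=2
t=13: input=0 -> V=1

Answer: 4 6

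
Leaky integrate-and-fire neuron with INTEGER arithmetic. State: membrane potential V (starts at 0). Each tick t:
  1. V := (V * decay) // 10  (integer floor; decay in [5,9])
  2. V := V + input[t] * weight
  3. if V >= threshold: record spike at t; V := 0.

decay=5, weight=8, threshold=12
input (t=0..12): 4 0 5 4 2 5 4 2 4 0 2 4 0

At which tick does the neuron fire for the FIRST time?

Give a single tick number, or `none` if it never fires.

t=0: input=4 -> V=0 FIRE
t=1: input=0 -> V=0
t=2: input=5 -> V=0 FIRE
t=3: input=4 -> V=0 FIRE
t=4: input=2 -> V=0 FIRE
t=5: input=5 -> V=0 FIRE
t=6: input=4 -> V=0 FIRE
t=7: input=2 -> V=0 FIRE
t=8: input=4 -> V=0 FIRE
t=9: input=0 -> V=0
t=10: input=2 -> V=0 FIRE
t=11: input=4 -> V=0 FIRE
t=12: input=0 -> V=0

Answer: 0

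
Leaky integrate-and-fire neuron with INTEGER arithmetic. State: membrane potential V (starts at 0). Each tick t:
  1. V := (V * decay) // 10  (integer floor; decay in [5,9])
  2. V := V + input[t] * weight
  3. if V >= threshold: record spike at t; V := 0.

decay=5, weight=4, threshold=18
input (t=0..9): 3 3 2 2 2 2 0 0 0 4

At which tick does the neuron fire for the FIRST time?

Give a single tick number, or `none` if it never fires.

Answer: 1

Derivation:
t=0: input=3 -> V=12
t=1: input=3 -> V=0 FIRE
t=2: input=2 -> V=8
t=3: input=2 -> V=12
t=4: input=2 -> V=14
t=5: input=2 -> V=15
t=6: input=0 -> V=7
t=7: input=0 -> V=3
t=8: input=0 -> V=1
t=9: input=4 -> V=16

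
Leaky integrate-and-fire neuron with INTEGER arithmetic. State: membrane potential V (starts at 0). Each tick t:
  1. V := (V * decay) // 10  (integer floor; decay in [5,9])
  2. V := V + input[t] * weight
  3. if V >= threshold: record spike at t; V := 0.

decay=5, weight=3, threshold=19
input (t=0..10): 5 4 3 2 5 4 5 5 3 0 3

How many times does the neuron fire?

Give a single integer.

Answer: 3

Derivation:
t=0: input=5 -> V=15
t=1: input=4 -> V=0 FIRE
t=2: input=3 -> V=9
t=3: input=2 -> V=10
t=4: input=5 -> V=0 FIRE
t=5: input=4 -> V=12
t=6: input=5 -> V=0 FIRE
t=7: input=5 -> V=15
t=8: input=3 -> V=16
t=9: input=0 -> V=8
t=10: input=3 -> V=13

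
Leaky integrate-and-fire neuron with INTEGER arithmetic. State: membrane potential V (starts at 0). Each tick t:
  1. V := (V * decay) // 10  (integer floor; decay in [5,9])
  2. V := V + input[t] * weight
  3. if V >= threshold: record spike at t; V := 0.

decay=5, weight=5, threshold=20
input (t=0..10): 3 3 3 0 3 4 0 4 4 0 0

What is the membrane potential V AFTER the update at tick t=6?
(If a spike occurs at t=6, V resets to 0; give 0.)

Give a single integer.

Answer: 0

Derivation:
t=0: input=3 -> V=15
t=1: input=3 -> V=0 FIRE
t=2: input=3 -> V=15
t=3: input=0 -> V=7
t=4: input=3 -> V=18
t=5: input=4 -> V=0 FIRE
t=6: input=0 -> V=0
t=7: input=4 -> V=0 FIRE
t=8: input=4 -> V=0 FIRE
t=9: input=0 -> V=0
t=10: input=0 -> V=0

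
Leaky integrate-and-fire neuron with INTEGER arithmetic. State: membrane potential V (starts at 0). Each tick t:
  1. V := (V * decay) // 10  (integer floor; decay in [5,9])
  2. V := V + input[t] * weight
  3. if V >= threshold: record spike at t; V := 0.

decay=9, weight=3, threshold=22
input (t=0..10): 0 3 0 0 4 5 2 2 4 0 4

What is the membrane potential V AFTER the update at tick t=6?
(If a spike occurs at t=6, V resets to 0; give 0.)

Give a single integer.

t=0: input=0 -> V=0
t=1: input=3 -> V=9
t=2: input=0 -> V=8
t=3: input=0 -> V=7
t=4: input=4 -> V=18
t=5: input=5 -> V=0 FIRE
t=6: input=2 -> V=6
t=7: input=2 -> V=11
t=8: input=4 -> V=21
t=9: input=0 -> V=18
t=10: input=4 -> V=0 FIRE

Answer: 6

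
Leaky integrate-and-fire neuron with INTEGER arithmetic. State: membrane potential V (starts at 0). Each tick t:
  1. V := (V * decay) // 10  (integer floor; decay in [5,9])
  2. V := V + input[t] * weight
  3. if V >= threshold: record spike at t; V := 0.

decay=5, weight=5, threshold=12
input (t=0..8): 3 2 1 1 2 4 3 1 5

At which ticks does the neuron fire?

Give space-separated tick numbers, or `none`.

Answer: 0 4 5 6 8

Derivation:
t=0: input=3 -> V=0 FIRE
t=1: input=2 -> V=10
t=2: input=1 -> V=10
t=3: input=1 -> V=10
t=4: input=2 -> V=0 FIRE
t=5: input=4 -> V=0 FIRE
t=6: input=3 -> V=0 FIRE
t=7: input=1 -> V=5
t=8: input=5 -> V=0 FIRE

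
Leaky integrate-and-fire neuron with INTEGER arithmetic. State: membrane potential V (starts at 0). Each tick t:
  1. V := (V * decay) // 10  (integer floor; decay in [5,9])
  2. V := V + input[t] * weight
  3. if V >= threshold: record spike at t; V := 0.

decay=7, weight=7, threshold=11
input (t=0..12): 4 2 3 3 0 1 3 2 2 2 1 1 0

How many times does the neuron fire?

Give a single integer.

Answer: 9

Derivation:
t=0: input=4 -> V=0 FIRE
t=1: input=2 -> V=0 FIRE
t=2: input=3 -> V=0 FIRE
t=3: input=3 -> V=0 FIRE
t=4: input=0 -> V=0
t=5: input=1 -> V=7
t=6: input=3 -> V=0 FIRE
t=7: input=2 -> V=0 FIRE
t=8: input=2 -> V=0 FIRE
t=9: input=2 -> V=0 FIRE
t=10: input=1 -> V=7
t=11: input=1 -> V=0 FIRE
t=12: input=0 -> V=0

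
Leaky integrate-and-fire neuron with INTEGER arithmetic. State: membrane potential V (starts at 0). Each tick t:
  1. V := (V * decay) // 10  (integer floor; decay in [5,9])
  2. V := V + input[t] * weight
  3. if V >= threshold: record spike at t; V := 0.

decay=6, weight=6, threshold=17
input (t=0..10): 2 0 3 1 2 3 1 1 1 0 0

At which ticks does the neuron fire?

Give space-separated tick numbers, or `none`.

t=0: input=2 -> V=12
t=1: input=0 -> V=7
t=2: input=3 -> V=0 FIRE
t=3: input=1 -> V=6
t=4: input=2 -> V=15
t=5: input=3 -> V=0 FIRE
t=6: input=1 -> V=6
t=7: input=1 -> V=9
t=8: input=1 -> V=11
t=9: input=0 -> V=6
t=10: input=0 -> V=3

Answer: 2 5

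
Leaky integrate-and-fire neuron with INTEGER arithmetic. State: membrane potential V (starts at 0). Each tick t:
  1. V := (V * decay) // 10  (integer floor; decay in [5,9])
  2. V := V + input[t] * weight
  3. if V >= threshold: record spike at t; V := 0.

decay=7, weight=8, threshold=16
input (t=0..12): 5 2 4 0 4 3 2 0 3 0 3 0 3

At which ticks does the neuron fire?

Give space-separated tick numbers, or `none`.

t=0: input=5 -> V=0 FIRE
t=1: input=2 -> V=0 FIRE
t=2: input=4 -> V=0 FIRE
t=3: input=0 -> V=0
t=4: input=4 -> V=0 FIRE
t=5: input=3 -> V=0 FIRE
t=6: input=2 -> V=0 FIRE
t=7: input=0 -> V=0
t=8: input=3 -> V=0 FIRE
t=9: input=0 -> V=0
t=10: input=3 -> V=0 FIRE
t=11: input=0 -> V=0
t=12: input=3 -> V=0 FIRE

Answer: 0 1 2 4 5 6 8 10 12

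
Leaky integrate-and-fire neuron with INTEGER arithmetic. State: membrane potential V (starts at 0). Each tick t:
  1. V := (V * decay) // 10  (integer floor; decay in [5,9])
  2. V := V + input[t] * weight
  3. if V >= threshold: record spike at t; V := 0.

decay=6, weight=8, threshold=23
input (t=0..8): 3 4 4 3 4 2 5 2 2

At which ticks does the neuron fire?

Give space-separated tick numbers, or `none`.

Answer: 0 1 2 3 4 6 8

Derivation:
t=0: input=3 -> V=0 FIRE
t=1: input=4 -> V=0 FIRE
t=2: input=4 -> V=0 FIRE
t=3: input=3 -> V=0 FIRE
t=4: input=4 -> V=0 FIRE
t=5: input=2 -> V=16
t=6: input=5 -> V=0 FIRE
t=7: input=2 -> V=16
t=8: input=2 -> V=0 FIRE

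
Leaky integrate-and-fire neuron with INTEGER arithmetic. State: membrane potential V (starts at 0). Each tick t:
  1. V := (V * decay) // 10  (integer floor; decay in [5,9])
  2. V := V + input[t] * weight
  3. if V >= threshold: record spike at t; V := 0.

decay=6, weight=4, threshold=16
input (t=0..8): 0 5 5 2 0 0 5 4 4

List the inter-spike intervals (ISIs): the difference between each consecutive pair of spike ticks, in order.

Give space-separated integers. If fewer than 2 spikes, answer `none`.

t=0: input=0 -> V=0
t=1: input=5 -> V=0 FIRE
t=2: input=5 -> V=0 FIRE
t=3: input=2 -> V=8
t=4: input=0 -> V=4
t=5: input=0 -> V=2
t=6: input=5 -> V=0 FIRE
t=7: input=4 -> V=0 FIRE
t=8: input=4 -> V=0 FIRE

Answer: 1 4 1 1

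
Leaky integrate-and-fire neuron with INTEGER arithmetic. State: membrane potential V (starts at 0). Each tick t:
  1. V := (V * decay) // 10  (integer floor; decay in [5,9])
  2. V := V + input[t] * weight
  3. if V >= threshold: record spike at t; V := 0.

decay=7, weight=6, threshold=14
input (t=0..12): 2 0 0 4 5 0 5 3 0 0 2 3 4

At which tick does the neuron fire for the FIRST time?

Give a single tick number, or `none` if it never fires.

t=0: input=2 -> V=12
t=1: input=0 -> V=8
t=2: input=0 -> V=5
t=3: input=4 -> V=0 FIRE
t=4: input=5 -> V=0 FIRE
t=5: input=0 -> V=0
t=6: input=5 -> V=0 FIRE
t=7: input=3 -> V=0 FIRE
t=8: input=0 -> V=0
t=9: input=0 -> V=0
t=10: input=2 -> V=12
t=11: input=3 -> V=0 FIRE
t=12: input=4 -> V=0 FIRE

Answer: 3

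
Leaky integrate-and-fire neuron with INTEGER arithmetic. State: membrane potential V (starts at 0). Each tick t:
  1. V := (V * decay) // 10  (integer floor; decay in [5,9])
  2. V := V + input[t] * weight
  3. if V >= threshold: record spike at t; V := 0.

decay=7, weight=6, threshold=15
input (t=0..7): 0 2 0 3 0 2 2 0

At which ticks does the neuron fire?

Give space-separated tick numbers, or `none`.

Answer: 3 6

Derivation:
t=0: input=0 -> V=0
t=1: input=2 -> V=12
t=2: input=0 -> V=8
t=3: input=3 -> V=0 FIRE
t=4: input=0 -> V=0
t=5: input=2 -> V=12
t=6: input=2 -> V=0 FIRE
t=7: input=0 -> V=0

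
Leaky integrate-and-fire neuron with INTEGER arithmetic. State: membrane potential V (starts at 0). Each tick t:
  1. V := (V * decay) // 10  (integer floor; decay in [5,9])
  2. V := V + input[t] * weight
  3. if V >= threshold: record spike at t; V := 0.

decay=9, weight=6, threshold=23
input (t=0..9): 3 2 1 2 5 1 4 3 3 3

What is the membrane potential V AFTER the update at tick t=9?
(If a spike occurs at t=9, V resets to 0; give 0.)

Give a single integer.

t=0: input=3 -> V=18
t=1: input=2 -> V=0 FIRE
t=2: input=1 -> V=6
t=3: input=2 -> V=17
t=4: input=5 -> V=0 FIRE
t=5: input=1 -> V=6
t=6: input=4 -> V=0 FIRE
t=7: input=3 -> V=18
t=8: input=3 -> V=0 FIRE
t=9: input=3 -> V=18

Answer: 18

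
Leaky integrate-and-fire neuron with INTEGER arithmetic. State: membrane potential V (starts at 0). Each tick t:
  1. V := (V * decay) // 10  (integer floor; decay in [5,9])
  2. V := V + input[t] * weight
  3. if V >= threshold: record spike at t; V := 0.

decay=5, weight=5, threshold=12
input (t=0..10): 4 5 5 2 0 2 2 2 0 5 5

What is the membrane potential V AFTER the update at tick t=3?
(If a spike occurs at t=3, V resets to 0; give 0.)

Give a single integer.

Answer: 10

Derivation:
t=0: input=4 -> V=0 FIRE
t=1: input=5 -> V=0 FIRE
t=2: input=5 -> V=0 FIRE
t=3: input=2 -> V=10
t=4: input=0 -> V=5
t=5: input=2 -> V=0 FIRE
t=6: input=2 -> V=10
t=7: input=2 -> V=0 FIRE
t=8: input=0 -> V=0
t=9: input=5 -> V=0 FIRE
t=10: input=5 -> V=0 FIRE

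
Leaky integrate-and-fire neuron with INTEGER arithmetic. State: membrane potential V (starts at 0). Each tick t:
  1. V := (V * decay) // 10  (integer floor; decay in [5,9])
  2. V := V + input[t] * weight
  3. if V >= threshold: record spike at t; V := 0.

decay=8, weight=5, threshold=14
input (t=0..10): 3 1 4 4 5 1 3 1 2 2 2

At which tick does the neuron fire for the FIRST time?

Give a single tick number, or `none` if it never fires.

t=0: input=3 -> V=0 FIRE
t=1: input=1 -> V=5
t=2: input=4 -> V=0 FIRE
t=3: input=4 -> V=0 FIRE
t=4: input=5 -> V=0 FIRE
t=5: input=1 -> V=5
t=6: input=3 -> V=0 FIRE
t=7: input=1 -> V=5
t=8: input=2 -> V=0 FIRE
t=9: input=2 -> V=10
t=10: input=2 -> V=0 FIRE

Answer: 0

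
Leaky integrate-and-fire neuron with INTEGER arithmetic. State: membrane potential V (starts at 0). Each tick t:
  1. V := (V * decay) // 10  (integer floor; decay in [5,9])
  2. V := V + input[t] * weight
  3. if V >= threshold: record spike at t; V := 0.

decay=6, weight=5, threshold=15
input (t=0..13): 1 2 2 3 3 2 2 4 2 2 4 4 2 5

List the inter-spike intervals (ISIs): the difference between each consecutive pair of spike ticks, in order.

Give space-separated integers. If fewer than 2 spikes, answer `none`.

t=0: input=1 -> V=5
t=1: input=2 -> V=13
t=2: input=2 -> V=0 FIRE
t=3: input=3 -> V=0 FIRE
t=4: input=3 -> V=0 FIRE
t=5: input=2 -> V=10
t=6: input=2 -> V=0 FIRE
t=7: input=4 -> V=0 FIRE
t=8: input=2 -> V=10
t=9: input=2 -> V=0 FIRE
t=10: input=4 -> V=0 FIRE
t=11: input=4 -> V=0 FIRE
t=12: input=2 -> V=10
t=13: input=5 -> V=0 FIRE

Answer: 1 1 2 1 2 1 1 2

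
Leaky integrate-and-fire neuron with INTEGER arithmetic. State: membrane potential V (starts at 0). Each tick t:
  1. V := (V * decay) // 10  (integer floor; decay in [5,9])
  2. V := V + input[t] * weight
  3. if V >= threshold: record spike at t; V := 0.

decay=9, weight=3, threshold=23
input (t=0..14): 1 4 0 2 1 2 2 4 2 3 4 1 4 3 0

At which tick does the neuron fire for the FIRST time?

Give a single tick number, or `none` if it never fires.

t=0: input=1 -> V=3
t=1: input=4 -> V=14
t=2: input=0 -> V=12
t=3: input=2 -> V=16
t=4: input=1 -> V=17
t=5: input=2 -> V=21
t=6: input=2 -> V=0 FIRE
t=7: input=4 -> V=12
t=8: input=2 -> V=16
t=9: input=3 -> V=0 FIRE
t=10: input=4 -> V=12
t=11: input=1 -> V=13
t=12: input=4 -> V=0 FIRE
t=13: input=3 -> V=9
t=14: input=0 -> V=8

Answer: 6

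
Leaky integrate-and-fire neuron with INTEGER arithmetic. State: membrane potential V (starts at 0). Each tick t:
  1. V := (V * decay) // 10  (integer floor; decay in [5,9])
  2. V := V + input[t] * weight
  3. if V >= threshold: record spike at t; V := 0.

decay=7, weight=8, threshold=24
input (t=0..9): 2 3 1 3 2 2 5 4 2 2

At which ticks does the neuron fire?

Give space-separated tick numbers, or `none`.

t=0: input=2 -> V=16
t=1: input=3 -> V=0 FIRE
t=2: input=1 -> V=8
t=3: input=3 -> V=0 FIRE
t=4: input=2 -> V=16
t=5: input=2 -> V=0 FIRE
t=6: input=5 -> V=0 FIRE
t=7: input=4 -> V=0 FIRE
t=8: input=2 -> V=16
t=9: input=2 -> V=0 FIRE

Answer: 1 3 5 6 7 9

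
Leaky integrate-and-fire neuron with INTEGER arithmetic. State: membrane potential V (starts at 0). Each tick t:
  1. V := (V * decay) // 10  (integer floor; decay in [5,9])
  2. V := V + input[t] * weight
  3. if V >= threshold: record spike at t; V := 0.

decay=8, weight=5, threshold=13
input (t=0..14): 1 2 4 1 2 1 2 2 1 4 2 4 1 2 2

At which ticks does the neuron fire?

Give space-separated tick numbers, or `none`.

t=0: input=1 -> V=5
t=1: input=2 -> V=0 FIRE
t=2: input=4 -> V=0 FIRE
t=3: input=1 -> V=5
t=4: input=2 -> V=0 FIRE
t=5: input=1 -> V=5
t=6: input=2 -> V=0 FIRE
t=7: input=2 -> V=10
t=8: input=1 -> V=0 FIRE
t=9: input=4 -> V=0 FIRE
t=10: input=2 -> V=10
t=11: input=4 -> V=0 FIRE
t=12: input=1 -> V=5
t=13: input=2 -> V=0 FIRE
t=14: input=2 -> V=10

Answer: 1 2 4 6 8 9 11 13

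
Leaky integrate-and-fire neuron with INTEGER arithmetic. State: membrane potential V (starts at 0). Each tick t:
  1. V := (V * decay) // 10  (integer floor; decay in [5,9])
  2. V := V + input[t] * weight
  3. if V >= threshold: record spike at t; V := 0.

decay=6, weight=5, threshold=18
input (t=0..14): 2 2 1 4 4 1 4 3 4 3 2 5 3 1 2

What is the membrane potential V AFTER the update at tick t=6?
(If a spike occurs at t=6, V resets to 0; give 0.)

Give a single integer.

t=0: input=2 -> V=10
t=1: input=2 -> V=16
t=2: input=1 -> V=14
t=3: input=4 -> V=0 FIRE
t=4: input=4 -> V=0 FIRE
t=5: input=1 -> V=5
t=6: input=4 -> V=0 FIRE
t=7: input=3 -> V=15
t=8: input=4 -> V=0 FIRE
t=9: input=3 -> V=15
t=10: input=2 -> V=0 FIRE
t=11: input=5 -> V=0 FIRE
t=12: input=3 -> V=15
t=13: input=1 -> V=14
t=14: input=2 -> V=0 FIRE

Answer: 0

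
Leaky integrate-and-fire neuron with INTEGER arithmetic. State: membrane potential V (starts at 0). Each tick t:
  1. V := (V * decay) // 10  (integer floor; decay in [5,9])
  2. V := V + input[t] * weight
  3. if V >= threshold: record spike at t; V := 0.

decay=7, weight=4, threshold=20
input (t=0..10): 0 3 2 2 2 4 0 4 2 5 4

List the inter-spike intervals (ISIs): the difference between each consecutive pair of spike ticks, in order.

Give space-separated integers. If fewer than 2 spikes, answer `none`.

Answer: 3 2

Derivation:
t=0: input=0 -> V=0
t=1: input=3 -> V=12
t=2: input=2 -> V=16
t=3: input=2 -> V=19
t=4: input=2 -> V=0 FIRE
t=5: input=4 -> V=16
t=6: input=0 -> V=11
t=7: input=4 -> V=0 FIRE
t=8: input=2 -> V=8
t=9: input=5 -> V=0 FIRE
t=10: input=4 -> V=16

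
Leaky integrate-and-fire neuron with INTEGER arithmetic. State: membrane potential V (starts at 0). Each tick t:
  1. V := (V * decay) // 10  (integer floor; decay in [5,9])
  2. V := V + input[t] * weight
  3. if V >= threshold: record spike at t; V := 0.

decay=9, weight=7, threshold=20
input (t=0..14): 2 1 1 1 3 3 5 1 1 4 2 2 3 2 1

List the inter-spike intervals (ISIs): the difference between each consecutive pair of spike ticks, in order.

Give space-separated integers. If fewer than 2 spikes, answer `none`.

Answer: 2 1 1 3 2 1

Derivation:
t=0: input=2 -> V=14
t=1: input=1 -> V=19
t=2: input=1 -> V=0 FIRE
t=3: input=1 -> V=7
t=4: input=3 -> V=0 FIRE
t=5: input=3 -> V=0 FIRE
t=6: input=5 -> V=0 FIRE
t=7: input=1 -> V=7
t=8: input=1 -> V=13
t=9: input=4 -> V=0 FIRE
t=10: input=2 -> V=14
t=11: input=2 -> V=0 FIRE
t=12: input=3 -> V=0 FIRE
t=13: input=2 -> V=14
t=14: input=1 -> V=19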